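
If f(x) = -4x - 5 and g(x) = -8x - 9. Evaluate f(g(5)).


g(5) = -49
f(-49) = 191

191


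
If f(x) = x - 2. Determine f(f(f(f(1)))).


-7


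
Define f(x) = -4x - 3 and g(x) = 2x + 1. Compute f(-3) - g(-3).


f(-3) = 9
g(-3) = -5
Difference = 14

14


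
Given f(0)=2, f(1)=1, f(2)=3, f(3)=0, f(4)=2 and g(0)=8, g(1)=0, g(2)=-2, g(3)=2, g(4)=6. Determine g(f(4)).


f(4) = 2
g(2) = -2

-2


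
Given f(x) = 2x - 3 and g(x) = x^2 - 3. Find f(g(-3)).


g(-3) = 6
f(6) = 9

9


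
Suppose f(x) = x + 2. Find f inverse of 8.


Solve x + 2 = 8
x = (8 - 2) / 1 = 6

6


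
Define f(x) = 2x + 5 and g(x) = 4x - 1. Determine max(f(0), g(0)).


f(0) = 5
g(0) = -1
max = 5

5


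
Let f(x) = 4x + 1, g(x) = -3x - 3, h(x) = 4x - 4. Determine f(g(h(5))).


-203


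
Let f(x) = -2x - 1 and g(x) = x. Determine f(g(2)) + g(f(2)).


f(g(2)) = -5
g(f(2)) = -5
Sum = -10

-10


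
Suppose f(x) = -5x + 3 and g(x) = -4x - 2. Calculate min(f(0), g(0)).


f(0) = 3
g(0) = -2
min = -2

-2


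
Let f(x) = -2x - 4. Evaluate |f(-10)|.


16


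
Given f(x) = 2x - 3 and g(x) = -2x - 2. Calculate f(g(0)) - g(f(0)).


f(g(0)) = -7
g(f(0)) = 4
Difference = -11

-11


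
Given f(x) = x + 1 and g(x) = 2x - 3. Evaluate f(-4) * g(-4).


f(-4) = -3
g(-4) = -11
Product = 33

33


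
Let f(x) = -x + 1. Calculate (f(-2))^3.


f(-2) = 3
(3)^3 = 27

27


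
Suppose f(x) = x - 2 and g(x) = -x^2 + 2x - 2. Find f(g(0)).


-4


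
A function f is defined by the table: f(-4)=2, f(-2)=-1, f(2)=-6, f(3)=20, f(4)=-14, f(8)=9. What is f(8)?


Reading from the table at x = 8

9


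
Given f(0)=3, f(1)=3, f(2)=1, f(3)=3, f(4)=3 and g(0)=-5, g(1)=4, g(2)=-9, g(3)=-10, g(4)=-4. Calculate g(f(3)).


f(3) = 3
g(3) = -10

-10


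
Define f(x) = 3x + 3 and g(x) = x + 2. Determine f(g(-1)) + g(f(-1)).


f(g(-1)) = 6
g(f(-1)) = 2
Sum = 8

8


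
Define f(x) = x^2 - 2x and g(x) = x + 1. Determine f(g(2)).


g(2) = 3
f(3) = 1*(3)^2 - 2*(3) = 3

3


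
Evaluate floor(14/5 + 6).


8


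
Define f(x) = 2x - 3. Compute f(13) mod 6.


f(13) = 23
23 mod 6 = 5

5


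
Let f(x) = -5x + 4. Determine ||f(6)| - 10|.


16


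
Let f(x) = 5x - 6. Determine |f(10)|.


f(10) = 44
|44| = 44

44


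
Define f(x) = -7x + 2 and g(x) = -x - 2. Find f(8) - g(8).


-44


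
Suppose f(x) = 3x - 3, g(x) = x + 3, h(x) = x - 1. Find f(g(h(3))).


12


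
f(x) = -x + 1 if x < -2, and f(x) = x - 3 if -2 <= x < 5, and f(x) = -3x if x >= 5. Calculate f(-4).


-4 satisfies x < -2
f(-4) = 5

5


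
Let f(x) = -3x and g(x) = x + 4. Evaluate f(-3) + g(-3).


f(-3) = 9
g(-3) = 1
Sum = 10

10


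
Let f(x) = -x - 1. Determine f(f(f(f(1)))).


1


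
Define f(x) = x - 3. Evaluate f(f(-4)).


f(-4) = -7
f(-7) = -10

-10


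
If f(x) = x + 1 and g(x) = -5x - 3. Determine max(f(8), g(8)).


f(8) = 9
g(8) = -43
max = 9

9


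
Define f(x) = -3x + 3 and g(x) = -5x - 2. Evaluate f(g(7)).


g(7) = -37
f(-37) = 114

114


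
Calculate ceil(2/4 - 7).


2/4 = 0.5
0.5 - 7 = -6.5
ceil(-6.5) = -6

-6


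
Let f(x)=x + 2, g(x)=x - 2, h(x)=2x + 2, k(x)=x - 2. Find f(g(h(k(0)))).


k(0) = -2
h(-2) = -2
g(-2) = -4
f(-4) = -2

-2


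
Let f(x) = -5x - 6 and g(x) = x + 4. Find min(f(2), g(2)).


-16


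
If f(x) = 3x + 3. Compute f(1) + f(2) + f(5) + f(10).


f(1) = 6
f(2) = 9
f(5) = 18
f(10) = 33
Sum = 66

66


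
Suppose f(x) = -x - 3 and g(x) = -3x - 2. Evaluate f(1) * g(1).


20


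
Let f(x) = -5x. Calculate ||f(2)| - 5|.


f(2) = -10
|-10| = 10
|10 - 5| = 5

5


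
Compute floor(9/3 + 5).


8


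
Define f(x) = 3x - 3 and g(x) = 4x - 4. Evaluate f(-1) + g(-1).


f(-1) = -6
g(-1) = -8
Sum = -14

-14


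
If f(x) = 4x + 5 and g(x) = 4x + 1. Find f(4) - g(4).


f(4) = 21
g(4) = 17
Difference = 4

4


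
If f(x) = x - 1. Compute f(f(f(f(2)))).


f(2) = 1
f(1) = 0
f(0) = -1
f(-1) = -2

-2


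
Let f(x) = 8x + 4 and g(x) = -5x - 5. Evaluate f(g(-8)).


g(-8) = 35
f(35) = 284

284


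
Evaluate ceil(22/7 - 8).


-4


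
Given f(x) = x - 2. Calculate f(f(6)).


f(6) = 4
f(4) = 2

2


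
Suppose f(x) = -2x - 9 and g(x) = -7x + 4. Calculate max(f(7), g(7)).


f(7) = -23
g(7) = -45
max = -23

-23


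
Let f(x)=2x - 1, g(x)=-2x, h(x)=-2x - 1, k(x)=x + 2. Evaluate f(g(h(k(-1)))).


k(-1) = 1
h(1) = -3
g(-3) = 6
f(6) = 11

11


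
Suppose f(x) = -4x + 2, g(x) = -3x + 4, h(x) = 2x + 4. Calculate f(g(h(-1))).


h(-1) = 2
g(2) = -2
f(-2) = 10

10


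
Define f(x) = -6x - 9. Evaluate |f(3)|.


f(3) = -27
|-27| = 27

27


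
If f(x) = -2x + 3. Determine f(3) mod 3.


f(3) = -3
-3 mod 3 = 0

0


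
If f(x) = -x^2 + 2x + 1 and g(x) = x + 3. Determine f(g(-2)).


g(-2) = 1
f(1) = (-1)*(1)^2 + 2*(1) + 1 = 2

2


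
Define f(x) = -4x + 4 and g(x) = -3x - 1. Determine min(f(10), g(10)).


-36


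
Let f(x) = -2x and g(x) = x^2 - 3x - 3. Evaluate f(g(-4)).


g(-4) = 25
f(25) = -50

-50


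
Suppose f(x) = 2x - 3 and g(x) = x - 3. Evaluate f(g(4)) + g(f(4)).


1


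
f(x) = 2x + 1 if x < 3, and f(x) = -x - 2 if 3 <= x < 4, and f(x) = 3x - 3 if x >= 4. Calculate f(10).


10 satisfies x >= 4
f(10) = 27

27


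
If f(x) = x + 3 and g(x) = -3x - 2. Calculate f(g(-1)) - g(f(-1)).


f(g(-1)) = 4
g(f(-1)) = -8
Difference = 12

12


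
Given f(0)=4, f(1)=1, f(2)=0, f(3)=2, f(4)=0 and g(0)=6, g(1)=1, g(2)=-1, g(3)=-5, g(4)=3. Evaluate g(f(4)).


f(4) = 0
g(0) = 6

6


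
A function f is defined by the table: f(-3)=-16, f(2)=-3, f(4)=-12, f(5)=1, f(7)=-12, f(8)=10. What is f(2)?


Reading from the table at x = 2

-3


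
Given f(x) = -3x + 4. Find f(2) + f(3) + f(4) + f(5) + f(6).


f(2) = -2
f(3) = -5
f(4) = -8
f(5) = -11
f(6) = -14
Sum = -40

-40


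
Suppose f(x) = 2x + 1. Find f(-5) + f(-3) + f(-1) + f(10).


f(-5) = -9
f(-3) = -5
f(-1) = -1
f(10) = 21
Sum = 6

6


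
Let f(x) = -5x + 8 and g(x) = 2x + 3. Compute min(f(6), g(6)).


-22


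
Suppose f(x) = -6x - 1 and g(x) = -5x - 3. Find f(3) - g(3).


f(3) = -19
g(3) = -18
Difference = -1

-1


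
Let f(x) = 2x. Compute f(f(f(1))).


8


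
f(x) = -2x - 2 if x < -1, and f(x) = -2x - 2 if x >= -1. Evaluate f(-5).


-5 satisfies x < -1
f(-5) = 8

8


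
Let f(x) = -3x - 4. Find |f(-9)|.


f(-9) = 23
|23| = 23

23


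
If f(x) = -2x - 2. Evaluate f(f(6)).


f(6) = -14
f(-14) = 26

26


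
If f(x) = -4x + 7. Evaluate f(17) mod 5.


f(17) = -61
-61 mod 5 = 4

4


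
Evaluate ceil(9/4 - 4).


-1


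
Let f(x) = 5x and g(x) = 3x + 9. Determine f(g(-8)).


-75


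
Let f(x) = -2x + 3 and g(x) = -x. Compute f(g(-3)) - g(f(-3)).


f(g(-3)) = -3
g(f(-3)) = -9
Difference = 6

6


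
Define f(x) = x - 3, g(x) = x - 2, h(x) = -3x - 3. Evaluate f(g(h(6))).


-26


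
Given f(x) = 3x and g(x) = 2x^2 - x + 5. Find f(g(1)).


g(1) = 6
f(6) = 18

18


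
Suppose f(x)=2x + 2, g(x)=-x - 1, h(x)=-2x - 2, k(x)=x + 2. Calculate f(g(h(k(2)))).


k(2) = 4
h(4) = -10
g(-10) = 9
f(9) = 20

20


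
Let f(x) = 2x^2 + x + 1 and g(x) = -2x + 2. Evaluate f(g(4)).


g(4) = -6
f(-6) = 2*(-6)^2 + 1*(-6) + 1 = 67

67


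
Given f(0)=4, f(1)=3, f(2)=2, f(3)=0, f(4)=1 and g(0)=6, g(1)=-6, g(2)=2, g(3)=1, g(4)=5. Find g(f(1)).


1


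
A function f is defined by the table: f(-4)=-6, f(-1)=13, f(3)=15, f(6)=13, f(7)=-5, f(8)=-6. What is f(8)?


Reading from the table at x = 8

-6


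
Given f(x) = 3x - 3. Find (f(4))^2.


f(4) = 9
(9)^2 = 81

81


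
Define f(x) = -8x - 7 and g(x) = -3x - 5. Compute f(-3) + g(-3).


21


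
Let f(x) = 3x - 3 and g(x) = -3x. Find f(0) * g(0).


f(0) = -3
g(0) = 0
Product = 0

0


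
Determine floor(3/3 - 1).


0


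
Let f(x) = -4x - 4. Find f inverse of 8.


Solve -4x - 4 = 8
x = (8 + 4) / (-4) = -3

-3


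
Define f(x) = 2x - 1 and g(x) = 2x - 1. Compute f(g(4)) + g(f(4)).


f(g(4)) = 13
g(f(4)) = 13
Sum = 26

26


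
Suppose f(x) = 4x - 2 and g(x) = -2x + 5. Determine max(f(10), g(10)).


38


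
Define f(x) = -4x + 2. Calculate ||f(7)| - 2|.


f(7) = -26
|-26| = 26
|26 - 2| = 24

24


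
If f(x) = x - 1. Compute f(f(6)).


4


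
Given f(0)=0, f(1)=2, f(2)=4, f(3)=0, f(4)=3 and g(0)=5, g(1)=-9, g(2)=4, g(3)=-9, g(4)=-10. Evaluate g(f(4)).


-9


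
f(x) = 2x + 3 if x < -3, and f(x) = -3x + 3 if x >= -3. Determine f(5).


5 satisfies x >= -3
f(5) = -12

-12


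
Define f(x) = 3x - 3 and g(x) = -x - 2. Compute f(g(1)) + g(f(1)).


f(g(1)) = -12
g(f(1)) = -2
Sum = -14

-14


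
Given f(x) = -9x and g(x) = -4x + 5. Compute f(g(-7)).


g(-7) = 33
f(33) = -297

-297


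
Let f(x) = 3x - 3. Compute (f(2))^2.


f(2) = 3
(3)^2 = 9

9


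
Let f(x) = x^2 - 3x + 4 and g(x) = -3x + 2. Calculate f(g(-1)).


g(-1) = 5
f(5) = 1*(5)^2 - 3*(5) + 4 = 14

14


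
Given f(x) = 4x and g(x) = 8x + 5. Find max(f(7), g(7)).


61


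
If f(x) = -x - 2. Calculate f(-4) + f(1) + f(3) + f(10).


f(-4) = 2
f(1) = -3
f(3) = -5
f(10) = -12
Sum = -18

-18


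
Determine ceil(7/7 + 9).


7/7 = 1
1 + 9 = 10
ceil(10) = 10

10


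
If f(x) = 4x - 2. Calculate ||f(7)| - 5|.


f(7) = 26
|26| = 26
|26 - 5| = 21

21


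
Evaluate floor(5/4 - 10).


-9


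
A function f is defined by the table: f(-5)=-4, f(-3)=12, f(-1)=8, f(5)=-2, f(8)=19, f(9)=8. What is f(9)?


Reading from the table at x = 9

8


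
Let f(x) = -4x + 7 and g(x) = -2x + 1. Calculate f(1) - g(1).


f(1) = 3
g(1) = -1
Difference = 4

4


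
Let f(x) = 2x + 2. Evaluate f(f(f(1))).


f(1) = 4
f(4) = 10
f(10) = 22

22


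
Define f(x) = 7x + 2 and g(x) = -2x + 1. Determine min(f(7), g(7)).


f(7) = 51
g(7) = -13
min = -13

-13


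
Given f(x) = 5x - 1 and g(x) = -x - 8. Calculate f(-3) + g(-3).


f(-3) = -16
g(-3) = -5
Sum = -21

-21


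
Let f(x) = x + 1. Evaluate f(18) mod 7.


f(18) = 19
19 mod 7 = 5

5


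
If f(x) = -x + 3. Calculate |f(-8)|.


f(-8) = 11
|11| = 11

11


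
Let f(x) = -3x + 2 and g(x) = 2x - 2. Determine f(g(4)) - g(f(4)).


6


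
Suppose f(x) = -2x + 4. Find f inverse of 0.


Solve -2x + 4 = 0
x = (0 - 4) / (-2) = 2

2


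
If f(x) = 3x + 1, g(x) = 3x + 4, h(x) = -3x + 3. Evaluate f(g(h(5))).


h(5) = -12
g(-12) = -32
f(-32) = -95

-95


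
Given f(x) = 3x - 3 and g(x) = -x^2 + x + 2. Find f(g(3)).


g(3) = -4
f(-4) = -15

-15


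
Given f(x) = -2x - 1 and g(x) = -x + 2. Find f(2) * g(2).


f(2) = -5
g(2) = 0
Product = 0

0


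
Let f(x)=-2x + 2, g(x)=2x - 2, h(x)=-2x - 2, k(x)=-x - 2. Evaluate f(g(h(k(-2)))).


14


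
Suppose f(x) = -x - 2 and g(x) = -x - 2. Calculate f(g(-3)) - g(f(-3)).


f(g(-3)) = -3
g(f(-3)) = -3
Difference = 0

0


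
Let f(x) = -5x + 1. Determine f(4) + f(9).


f(4) = -19
f(9) = -44
Sum = -63

-63


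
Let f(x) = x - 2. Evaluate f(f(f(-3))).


-9


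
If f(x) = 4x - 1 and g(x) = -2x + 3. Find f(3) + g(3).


f(3) = 11
g(3) = -3
Sum = 8

8


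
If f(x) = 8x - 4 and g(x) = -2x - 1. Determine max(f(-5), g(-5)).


9


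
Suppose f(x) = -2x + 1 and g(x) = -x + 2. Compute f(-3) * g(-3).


f(-3) = 7
g(-3) = 5
Product = 35

35


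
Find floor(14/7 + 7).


14/7 = 2
2 + 7 = 9
floor(9) = 9

9


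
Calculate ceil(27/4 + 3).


10


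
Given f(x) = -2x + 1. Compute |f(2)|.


f(2) = -3
|-3| = 3

3


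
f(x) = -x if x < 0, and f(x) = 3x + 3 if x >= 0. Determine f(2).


2 satisfies x >= 0
f(2) = 9

9


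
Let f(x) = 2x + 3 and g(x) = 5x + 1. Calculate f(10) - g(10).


f(10) = 23
g(10) = 51
Difference = -28

-28


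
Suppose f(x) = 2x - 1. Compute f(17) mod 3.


f(17) = 33
33 mod 3 = 0

0


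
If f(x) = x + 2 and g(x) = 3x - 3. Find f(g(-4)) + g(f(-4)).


f(g(-4)) = -13
g(f(-4)) = -9
Sum = -22

-22


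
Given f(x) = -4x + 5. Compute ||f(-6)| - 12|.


f(-6) = 29
|29| = 29
|29 - 12| = 17

17


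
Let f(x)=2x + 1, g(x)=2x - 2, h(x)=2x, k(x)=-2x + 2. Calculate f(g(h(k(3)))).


k(3) = -4
h(-4) = -8
g(-8) = -18
f(-18) = -35

-35


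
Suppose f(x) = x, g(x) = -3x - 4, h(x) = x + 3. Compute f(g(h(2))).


h(2) = 5
g(5) = -19
f(-19) = -19

-19


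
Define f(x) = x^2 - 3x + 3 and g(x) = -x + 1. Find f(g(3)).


g(3) = -2
f(-2) = 1*(-2)^2 - 3*(-2) + 3 = 13

13


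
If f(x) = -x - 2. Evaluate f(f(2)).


f(2) = -4
f(-4) = 2

2


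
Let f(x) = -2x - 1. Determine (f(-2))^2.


f(-2) = 3
(3)^2 = 9

9


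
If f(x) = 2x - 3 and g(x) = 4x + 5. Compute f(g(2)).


23


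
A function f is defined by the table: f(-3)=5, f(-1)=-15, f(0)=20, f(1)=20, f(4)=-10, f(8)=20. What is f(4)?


Reading from the table at x = 4

-10


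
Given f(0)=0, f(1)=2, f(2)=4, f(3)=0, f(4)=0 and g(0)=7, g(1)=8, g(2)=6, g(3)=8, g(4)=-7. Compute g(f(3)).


f(3) = 0
g(0) = 7

7


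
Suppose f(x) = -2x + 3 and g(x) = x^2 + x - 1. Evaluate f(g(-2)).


g(-2) = 1
f(1) = 1

1


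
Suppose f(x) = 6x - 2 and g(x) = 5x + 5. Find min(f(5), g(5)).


f(5) = 28
g(5) = 30
min = 28

28


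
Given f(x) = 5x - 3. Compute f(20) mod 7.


f(20) = 97
97 mod 7 = 6

6


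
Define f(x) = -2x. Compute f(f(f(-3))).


24


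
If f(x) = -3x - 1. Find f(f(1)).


f(1) = -4
f(-4) = 11

11


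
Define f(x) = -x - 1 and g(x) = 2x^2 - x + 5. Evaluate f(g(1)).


-7


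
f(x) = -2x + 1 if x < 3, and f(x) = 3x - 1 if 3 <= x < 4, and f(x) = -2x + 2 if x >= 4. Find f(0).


1


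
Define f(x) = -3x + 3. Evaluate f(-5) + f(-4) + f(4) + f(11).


-6


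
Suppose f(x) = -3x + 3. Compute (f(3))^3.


f(3) = -6
(-6)^3 = -216

-216


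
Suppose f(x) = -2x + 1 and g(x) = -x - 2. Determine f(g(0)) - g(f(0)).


f(g(0)) = 5
g(f(0)) = -3
Difference = 8

8


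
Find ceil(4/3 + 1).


4/3 = 1.3333
1.3333 + 1 = 2.3333
ceil(2.3333) = 3

3


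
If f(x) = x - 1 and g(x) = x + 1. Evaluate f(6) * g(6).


f(6) = 5
g(6) = 7
Product = 35

35


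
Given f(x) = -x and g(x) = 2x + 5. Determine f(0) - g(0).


f(0) = 0
g(0) = 5
Difference = -5

-5


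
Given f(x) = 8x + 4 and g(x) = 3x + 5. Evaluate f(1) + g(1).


f(1) = 12
g(1) = 8
Sum = 20

20


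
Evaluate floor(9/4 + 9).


9/4 = 2.25
2.25 + 9 = 11.25
floor(11.25) = 11

11


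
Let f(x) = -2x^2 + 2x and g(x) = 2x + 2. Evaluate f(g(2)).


g(2) = 6
f(6) = (-2)*(6)^2 + 2*(6) = -60

-60


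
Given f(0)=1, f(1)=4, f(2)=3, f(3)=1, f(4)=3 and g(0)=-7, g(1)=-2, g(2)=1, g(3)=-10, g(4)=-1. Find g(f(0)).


f(0) = 1
g(1) = -2

-2


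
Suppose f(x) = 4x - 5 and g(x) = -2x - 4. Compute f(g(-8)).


g(-8) = 12
f(12) = 43

43


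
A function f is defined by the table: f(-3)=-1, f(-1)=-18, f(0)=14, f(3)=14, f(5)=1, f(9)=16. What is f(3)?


Reading from the table at x = 3

14


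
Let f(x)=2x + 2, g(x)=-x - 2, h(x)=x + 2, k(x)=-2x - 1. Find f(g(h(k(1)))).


k(1) = -3
h(-3) = -1
g(-1) = -1
f(-1) = 0

0


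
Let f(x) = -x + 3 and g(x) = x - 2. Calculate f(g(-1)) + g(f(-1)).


8


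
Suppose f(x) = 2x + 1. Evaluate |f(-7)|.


f(-7) = -13
|-13| = 13

13


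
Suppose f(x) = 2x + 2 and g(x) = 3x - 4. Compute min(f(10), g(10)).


f(10) = 22
g(10) = 26
min = 22

22


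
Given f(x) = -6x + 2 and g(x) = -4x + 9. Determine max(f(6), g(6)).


f(6) = -34
g(6) = -15
max = -15

-15


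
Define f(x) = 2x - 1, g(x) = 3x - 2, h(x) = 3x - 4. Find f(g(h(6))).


h(6) = 14
g(14) = 40
f(40) = 79

79


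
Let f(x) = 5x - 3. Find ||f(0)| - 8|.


f(0) = -3
|-3| = 3
|3 - 8| = 5

5


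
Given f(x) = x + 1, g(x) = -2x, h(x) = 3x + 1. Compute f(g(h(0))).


h(0) = 1
g(1) = -2
f(-2) = -1

-1


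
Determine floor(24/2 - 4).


8


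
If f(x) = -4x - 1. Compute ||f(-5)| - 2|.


f(-5) = 19
|19| = 19
|19 - 2| = 17

17


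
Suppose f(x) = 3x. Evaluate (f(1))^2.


f(1) = 3
(3)^2 = 9

9


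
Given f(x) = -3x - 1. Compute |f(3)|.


f(3) = -10
|-10| = 10

10


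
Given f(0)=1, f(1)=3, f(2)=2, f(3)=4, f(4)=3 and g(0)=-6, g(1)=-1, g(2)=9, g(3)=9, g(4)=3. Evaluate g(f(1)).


f(1) = 3
g(3) = 9

9


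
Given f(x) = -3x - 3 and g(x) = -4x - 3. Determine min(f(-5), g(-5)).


f(-5) = 12
g(-5) = 17
min = 12

12


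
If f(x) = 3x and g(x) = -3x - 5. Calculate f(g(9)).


g(9) = -32
f(-32) = -96

-96


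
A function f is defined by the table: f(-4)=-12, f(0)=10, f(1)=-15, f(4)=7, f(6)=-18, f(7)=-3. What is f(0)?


Reading from the table at x = 0

10


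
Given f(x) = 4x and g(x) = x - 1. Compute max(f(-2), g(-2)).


f(-2) = -8
g(-2) = -3
max = -3

-3


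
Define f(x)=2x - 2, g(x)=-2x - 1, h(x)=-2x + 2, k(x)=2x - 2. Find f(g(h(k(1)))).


k(1) = 0
h(0) = 2
g(2) = -5
f(-5) = -12

-12


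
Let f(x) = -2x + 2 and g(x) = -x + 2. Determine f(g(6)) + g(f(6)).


f(g(6)) = 10
g(f(6)) = 12
Sum = 22

22


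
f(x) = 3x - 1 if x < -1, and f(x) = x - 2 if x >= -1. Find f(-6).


-6 satisfies x < -1
f(-6) = -19

-19


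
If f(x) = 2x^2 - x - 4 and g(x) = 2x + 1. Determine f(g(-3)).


51


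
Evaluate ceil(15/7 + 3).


15/7 = 2.1429
2.1429 + 3 = 5.1429
ceil(5.1429) = 6

6


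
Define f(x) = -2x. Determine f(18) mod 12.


f(18) = -36
-36 mod 12 = 0

0


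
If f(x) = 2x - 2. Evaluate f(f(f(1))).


f(1) = 0
f(0) = -2
f(-2) = -6

-6


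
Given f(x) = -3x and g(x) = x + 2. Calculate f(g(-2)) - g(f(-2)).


f(g(-2)) = 0
g(f(-2)) = 8
Difference = -8

-8


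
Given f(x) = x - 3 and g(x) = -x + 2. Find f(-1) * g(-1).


-12


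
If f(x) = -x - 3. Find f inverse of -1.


Solve -x - 3 = -1
x = (-1 + 3) / (-1) = -2

-2


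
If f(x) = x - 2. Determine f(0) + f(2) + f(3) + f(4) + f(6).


5


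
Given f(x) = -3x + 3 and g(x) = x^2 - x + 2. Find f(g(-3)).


g(-3) = 14
f(14) = -39

-39


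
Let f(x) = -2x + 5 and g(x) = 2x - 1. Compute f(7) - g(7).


f(7) = -9
g(7) = 13
Difference = -22

-22


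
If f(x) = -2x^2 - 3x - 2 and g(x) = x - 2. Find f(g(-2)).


g(-2) = -4
f(-4) = (-2)*(-4)^2 - 3*(-4) - 2 = -22

-22


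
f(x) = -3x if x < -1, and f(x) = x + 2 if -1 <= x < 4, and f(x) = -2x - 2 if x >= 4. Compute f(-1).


-1 satisfies -1 <= x < 4
f(-1) = 1

1


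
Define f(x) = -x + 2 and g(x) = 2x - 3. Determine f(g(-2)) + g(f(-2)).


f(g(-2)) = 9
g(f(-2)) = 5
Sum = 14

14


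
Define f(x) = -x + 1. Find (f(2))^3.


f(2) = -1
(-1)^3 = -1

-1


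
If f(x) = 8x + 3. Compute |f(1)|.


f(1) = 11
|11| = 11

11


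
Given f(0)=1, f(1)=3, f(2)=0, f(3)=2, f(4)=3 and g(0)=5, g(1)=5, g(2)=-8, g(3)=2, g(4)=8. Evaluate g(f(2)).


f(2) = 0
g(0) = 5

5


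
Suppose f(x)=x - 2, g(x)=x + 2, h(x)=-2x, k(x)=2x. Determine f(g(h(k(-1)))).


k(-1) = -2
h(-2) = 4
g(4) = 6
f(6) = 4

4


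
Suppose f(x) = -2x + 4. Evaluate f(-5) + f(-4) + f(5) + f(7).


f(-5) = 14
f(-4) = 12
f(5) = -6
f(7) = -10
Sum = 10

10


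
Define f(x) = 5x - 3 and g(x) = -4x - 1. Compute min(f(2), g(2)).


f(2) = 7
g(2) = -9
min = -9

-9


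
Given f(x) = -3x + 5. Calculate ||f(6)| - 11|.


f(6) = -13
|-13| = 13
|13 - 11| = 2

2


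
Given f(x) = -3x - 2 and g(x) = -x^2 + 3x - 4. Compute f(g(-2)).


40


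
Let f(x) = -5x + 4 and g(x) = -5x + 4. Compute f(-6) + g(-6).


f(-6) = 34
g(-6) = 34
Sum = 68

68


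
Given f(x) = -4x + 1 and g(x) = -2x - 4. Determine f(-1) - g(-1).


7


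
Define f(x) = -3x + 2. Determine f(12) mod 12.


2


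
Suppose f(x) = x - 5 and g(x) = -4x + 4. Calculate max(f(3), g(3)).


f(3) = -2
g(3) = -8
max = -2

-2


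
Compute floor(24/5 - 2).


24/5 = 4.8
4.8 - 2 = 2.8
floor(2.8) = 2

2


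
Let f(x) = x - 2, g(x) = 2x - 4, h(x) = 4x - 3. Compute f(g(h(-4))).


-44


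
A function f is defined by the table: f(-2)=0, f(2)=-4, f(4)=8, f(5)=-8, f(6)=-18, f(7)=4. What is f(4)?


Reading from the table at x = 4

8


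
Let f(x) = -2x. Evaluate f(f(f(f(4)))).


f(4) = -8
f(-8) = 16
f(16) = -32
f(-32) = 64

64


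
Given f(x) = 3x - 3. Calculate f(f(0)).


f(0) = -3
f(-3) = -12

-12


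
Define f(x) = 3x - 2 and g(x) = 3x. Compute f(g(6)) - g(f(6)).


f(g(6)) = 52
g(f(6)) = 48
Difference = 4

4


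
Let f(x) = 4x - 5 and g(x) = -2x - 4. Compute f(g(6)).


g(6) = -16
f(-16) = -69

-69


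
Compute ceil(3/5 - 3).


3/5 = 0.6
0.6 - 3 = -2.4
ceil(-2.4) = -2

-2


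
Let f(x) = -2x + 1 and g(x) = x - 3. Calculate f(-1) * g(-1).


f(-1) = 3
g(-1) = -4
Product = -12

-12


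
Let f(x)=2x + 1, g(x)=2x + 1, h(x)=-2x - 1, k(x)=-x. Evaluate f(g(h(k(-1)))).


k(-1) = 1
h(1) = -3
g(-3) = -5
f(-5) = -9

-9


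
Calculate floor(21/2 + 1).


21/2 = 10.5
10.5 + 1 = 11.5
floor(11.5) = 11

11


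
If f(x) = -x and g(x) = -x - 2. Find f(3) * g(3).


15


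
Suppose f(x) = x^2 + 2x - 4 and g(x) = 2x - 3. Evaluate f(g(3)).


g(3) = 3
f(3) = 1*(3)^2 + 2*(3) - 4 = 11

11


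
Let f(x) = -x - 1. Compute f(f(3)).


f(3) = -4
f(-4) = 3

3


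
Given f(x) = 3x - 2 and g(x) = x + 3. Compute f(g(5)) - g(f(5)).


f(g(5)) = 22
g(f(5)) = 16
Difference = 6

6


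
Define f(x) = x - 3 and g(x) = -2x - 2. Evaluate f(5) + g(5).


f(5) = 2
g(5) = -12
Sum = -10

-10


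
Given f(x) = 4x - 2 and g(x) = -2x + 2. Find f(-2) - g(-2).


f(-2) = -10
g(-2) = 6
Difference = -16

-16


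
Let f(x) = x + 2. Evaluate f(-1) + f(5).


f(-1) = 1
f(5) = 7
Sum = 8

8


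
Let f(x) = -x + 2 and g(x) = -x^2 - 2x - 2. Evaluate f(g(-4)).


g(-4) = -10
f(-10) = 12

12


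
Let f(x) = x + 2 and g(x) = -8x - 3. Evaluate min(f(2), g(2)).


f(2) = 4
g(2) = -19
min = -19

-19


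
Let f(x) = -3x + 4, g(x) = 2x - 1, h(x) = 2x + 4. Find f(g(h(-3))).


h(-3) = -2
g(-2) = -5
f(-5) = 19

19


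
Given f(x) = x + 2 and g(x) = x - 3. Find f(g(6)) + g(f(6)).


f(g(6)) = 5
g(f(6)) = 5
Sum = 10

10


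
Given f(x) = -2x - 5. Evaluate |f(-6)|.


f(-6) = 7
|7| = 7

7


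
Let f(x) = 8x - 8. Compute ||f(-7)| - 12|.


52


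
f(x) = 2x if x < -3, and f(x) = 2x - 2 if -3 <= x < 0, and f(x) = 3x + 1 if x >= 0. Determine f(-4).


-4 satisfies x < -3
f(-4) = -8

-8


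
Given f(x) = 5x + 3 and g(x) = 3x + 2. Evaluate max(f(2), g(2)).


f(2) = 13
g(2) = 8
max = 13

13


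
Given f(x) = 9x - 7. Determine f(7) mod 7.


f(7) = 56
56 mod 7 = 0

0


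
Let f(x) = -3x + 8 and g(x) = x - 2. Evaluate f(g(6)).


g(6) = 4
f(4) = -4

-4


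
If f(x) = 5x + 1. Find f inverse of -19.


-4


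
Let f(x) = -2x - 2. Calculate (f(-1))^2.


f(-1) = 0
(0)^2 = 0

0


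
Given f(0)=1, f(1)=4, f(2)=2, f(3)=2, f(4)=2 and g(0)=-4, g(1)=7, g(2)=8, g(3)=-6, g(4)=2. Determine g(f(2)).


8


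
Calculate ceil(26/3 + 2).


26/3 = 8.6667
8.6667 + 2 = 10.6667
ceil(10.6667) = 11

11


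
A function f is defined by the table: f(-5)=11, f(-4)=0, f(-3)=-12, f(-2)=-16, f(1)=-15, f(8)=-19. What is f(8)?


Reading from the table at x = 8

-19


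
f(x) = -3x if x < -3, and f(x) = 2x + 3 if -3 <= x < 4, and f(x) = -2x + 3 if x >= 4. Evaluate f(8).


8 satisfies x >= 4
f(8) = -13

-13


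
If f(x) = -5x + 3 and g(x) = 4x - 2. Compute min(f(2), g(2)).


f(2) = -7
g(2) = 6
min = -7

-7


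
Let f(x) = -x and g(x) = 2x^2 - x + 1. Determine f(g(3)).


g(3) = 16
f(16) = -16

-16


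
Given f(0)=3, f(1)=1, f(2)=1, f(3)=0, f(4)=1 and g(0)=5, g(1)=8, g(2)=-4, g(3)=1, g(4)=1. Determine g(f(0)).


1


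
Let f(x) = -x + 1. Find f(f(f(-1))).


f(-1) = 2
f(2) = -1
f(-1) = 2

2


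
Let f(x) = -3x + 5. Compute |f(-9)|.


f(-9) = 32
|32| = 32

32


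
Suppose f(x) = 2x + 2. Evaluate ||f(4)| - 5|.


f(4) = 10
|10| = 10
|10 - 5| = 5

5


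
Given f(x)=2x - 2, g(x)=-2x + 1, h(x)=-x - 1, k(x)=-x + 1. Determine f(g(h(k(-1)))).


12


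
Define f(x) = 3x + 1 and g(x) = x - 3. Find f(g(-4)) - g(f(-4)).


f(g(-4)) = -20
g(f(-4)) = -14
Difference = -6

-6


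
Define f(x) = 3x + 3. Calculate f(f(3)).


f(3) = 12
f(12) = 39

39


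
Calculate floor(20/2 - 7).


3


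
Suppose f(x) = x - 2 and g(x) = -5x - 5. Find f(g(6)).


g(6) = -35
f(-35) = -37

-37


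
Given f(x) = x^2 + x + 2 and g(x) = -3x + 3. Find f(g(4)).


g(4) = -9
f(-9) = 1*(-9)^2 + 1*(-9) + 2 = 74

74


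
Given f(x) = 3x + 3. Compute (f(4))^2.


225


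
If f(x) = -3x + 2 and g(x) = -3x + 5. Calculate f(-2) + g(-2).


f(-2) = 8
g(-2) = 11
Sum = 19

19


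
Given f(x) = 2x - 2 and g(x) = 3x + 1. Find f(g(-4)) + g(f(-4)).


-53


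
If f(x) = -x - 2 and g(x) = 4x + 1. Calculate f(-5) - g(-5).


f(-5) = 3
g(-5) = -19
Difference = 22

22


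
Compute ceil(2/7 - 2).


2/7 = 0.2857
0.2857 - 2 = -1.7143
ceil(-1.7143) = -1

-1


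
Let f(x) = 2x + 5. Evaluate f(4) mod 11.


2


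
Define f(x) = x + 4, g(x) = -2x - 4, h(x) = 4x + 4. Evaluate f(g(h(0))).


h(0) = 4
g(4) = -12
f(-12) = -8

-8


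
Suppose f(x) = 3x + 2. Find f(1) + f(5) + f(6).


f(1) = 5
f(5) = 17
f(6) = 20
Sum = 42

42


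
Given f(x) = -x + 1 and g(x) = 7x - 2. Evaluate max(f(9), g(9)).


f(9) = -8
g(9) = 61
max = 61

61


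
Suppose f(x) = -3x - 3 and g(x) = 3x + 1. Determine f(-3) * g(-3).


-48


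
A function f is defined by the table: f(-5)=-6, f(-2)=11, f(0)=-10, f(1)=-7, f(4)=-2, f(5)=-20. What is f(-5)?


Reading from the table at x = -5

-6


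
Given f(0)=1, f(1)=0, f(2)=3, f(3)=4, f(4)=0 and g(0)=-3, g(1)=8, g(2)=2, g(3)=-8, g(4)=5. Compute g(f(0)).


f(0) = 1
g(1) = 8

8


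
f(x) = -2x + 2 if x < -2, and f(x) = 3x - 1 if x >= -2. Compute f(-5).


12


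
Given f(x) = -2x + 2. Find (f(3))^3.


f(3) = -4
(-4)^3 = -64

-64


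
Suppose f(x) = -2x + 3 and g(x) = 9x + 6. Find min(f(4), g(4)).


f(4) = -5
g(4) = 42
min = -5

-5


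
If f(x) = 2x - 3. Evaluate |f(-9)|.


f(-9) = -21
|-21| = 21

21


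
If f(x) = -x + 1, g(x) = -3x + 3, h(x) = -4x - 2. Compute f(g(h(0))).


h(0) = -2
g(-2) = 9
f(9) = -8

-8


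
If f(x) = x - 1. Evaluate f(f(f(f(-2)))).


f(-2) = -3
f(-3) = -4
f(-4) = -5
f(-5) = -6

-6


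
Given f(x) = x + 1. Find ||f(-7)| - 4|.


2


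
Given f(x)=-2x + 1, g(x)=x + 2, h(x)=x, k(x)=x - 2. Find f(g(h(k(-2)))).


k(-2) = -4
h(-4) = -4
g(-4) = -2
f(-2) = 5

5


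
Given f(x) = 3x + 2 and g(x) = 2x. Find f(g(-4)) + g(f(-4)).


f(g(-4)) = -22
g(f(-4)) = -20
Sum = -42

-42


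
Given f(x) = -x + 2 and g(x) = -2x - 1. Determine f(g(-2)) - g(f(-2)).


f(g(-2)) = -1
g(f(-2)) = -9
Difference = 8

8


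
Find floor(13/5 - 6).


13/5 = 2.6
2.6 - 6 = -3.4
floor(-3.4) = -4

-4


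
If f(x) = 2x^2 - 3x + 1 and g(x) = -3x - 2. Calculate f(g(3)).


g(3) = -11
f(-11) = 2*(-11)^2 - 3*(-11) + 1 = 276

276


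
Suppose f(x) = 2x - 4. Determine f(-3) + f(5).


f(-3) = -10
f(5) = 6
Sum = -4

-4


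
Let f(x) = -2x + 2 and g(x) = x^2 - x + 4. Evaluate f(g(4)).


-30


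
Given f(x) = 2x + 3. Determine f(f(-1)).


5


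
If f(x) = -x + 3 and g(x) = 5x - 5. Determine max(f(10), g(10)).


45


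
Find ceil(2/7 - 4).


2/7 = 0.2857
0.2857 - 4 = -3.7143
ceil(-3.7143) = -3

-3


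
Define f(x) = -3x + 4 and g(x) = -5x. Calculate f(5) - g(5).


14


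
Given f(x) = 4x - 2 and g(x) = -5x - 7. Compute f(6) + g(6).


f(6) = 22
g(6) = -37
Sum = -15

-15


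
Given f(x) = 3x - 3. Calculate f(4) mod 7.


f(4) = 9
9 mod 7 = 2

2


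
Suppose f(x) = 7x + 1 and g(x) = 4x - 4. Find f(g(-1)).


g(-1) = -8
f(-8) = -55

-55


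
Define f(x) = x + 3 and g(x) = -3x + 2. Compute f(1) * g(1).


-4


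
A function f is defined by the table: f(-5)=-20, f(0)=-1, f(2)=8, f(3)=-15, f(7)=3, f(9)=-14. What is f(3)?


Reading from the table at x = 3

-15


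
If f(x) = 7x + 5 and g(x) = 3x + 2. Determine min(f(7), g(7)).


23


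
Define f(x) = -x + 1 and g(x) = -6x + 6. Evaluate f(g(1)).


g(1) = 0
f(0) = 1

1


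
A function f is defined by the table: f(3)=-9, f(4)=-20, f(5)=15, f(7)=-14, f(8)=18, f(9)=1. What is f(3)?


Reading from the table at x = 3

-9


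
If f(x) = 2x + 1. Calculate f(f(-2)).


f(-2) = -3
f(-3) = -5

-5


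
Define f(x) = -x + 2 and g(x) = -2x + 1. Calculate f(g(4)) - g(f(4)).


f(g(4)) = 9
g(f(4)) = 5
Difference = 4

4


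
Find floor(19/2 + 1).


10


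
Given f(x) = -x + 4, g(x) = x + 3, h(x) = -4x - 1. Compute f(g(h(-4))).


h(-4) = 15
g(15) = 18
f(18) = -14

-14


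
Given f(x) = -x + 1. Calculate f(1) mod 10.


f(1) = 0
0 mod 10 = 0

0


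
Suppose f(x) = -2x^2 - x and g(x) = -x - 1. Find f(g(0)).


g(0) = -1
f(-1) = (-2)*(-1)^2 - 1*(-1) = -1

-1


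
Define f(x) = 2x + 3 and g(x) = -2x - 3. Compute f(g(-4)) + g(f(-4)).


f(g(-4)) = 13
g(f(-4)) = 7
Sum = 20

20


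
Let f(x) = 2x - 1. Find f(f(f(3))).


f(3) = 5
f(5) = 9
f(9) = 17

17


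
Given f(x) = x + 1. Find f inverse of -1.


Solve x + 1 = -1
x = (-1 - 1) / 1 = -2

-2


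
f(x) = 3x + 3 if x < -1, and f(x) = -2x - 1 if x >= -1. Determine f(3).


3 satisfies x >= -1
f(3) = -7

-7


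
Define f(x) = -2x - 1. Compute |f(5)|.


11


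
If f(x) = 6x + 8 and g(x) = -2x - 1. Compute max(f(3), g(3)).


26


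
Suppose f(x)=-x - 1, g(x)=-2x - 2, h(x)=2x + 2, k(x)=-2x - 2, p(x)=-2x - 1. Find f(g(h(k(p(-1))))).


p(-1) = 1
k(1) = -4
h(-4) = -6
g(-6) = 10
f(10) = -11

-11


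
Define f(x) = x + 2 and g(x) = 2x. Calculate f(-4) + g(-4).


f(-4) = -2
g(-4) = -8
Sum = -10

-10


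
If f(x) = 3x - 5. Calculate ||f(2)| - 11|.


10


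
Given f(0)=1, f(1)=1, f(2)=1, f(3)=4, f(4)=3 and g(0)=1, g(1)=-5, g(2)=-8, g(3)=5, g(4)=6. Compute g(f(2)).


f(2) = 1
g(1) = -5

-5


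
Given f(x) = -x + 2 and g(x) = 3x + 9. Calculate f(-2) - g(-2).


1


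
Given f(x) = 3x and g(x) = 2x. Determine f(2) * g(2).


f(2) = 6
g(2) = 4
Product = 24

24


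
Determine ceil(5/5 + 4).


5/5 = 1
1 + 4 = 5
ceil(5) = 5

5


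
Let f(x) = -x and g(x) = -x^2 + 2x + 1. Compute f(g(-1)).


g(-1) = -2
f(-2) = 2

2


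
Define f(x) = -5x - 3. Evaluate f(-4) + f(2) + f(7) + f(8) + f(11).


-135


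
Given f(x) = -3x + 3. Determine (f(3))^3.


-216


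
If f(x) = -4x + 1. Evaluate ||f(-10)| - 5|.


f(-10) = 41
|41| = 41
|41 - 5| = 36

36


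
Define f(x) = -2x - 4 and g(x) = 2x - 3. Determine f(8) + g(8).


-7


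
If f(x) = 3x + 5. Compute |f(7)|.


26


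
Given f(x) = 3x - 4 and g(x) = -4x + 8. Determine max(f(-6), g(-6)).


f(-6) = -22
g(-6) = 32
max = 32

32


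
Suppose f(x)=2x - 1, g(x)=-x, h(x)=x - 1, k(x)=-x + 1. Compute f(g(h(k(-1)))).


k(-1) = 2
h(2) = 1
g(1) = -1
f(-1) = -3

-3


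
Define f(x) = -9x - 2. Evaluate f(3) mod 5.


f(3) = -29
-29 mod 5 = 1

1


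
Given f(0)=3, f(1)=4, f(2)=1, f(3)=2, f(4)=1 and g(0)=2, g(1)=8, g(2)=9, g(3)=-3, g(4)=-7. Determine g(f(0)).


-3


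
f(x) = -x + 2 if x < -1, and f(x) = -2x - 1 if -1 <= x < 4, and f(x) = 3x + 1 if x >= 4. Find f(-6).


8


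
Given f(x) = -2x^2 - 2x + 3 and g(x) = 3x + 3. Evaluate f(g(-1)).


g(-1) = 0
f(0) = (-2)*(0)^2 - 2*(0) + 3 = 3

3


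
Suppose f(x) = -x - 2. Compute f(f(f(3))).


f(3) = -5
f(-5) = 3
f(3) = -5

-5


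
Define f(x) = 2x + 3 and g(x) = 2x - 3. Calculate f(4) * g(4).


f(4) = 11
g(4) = 5
Product = 55

55


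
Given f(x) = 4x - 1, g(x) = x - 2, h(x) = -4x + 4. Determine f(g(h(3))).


h(3) = -8
g(-8) = -10
f(-10) = -41

-41


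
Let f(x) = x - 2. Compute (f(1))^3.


-1


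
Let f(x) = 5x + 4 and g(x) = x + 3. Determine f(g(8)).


g(8) = 11
f(11) = 59

59


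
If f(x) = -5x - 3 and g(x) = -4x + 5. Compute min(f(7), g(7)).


-38


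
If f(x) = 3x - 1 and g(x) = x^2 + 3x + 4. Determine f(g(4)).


95


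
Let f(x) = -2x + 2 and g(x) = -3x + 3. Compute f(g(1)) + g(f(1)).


f(g(1)) = 2
g(f(1)) = 3
Sum = 5

5


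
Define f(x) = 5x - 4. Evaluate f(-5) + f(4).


f(-5) = -29
f(4) = 16
Sum = -13

-13


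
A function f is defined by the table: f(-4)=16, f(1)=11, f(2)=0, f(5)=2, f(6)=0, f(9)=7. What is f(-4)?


16


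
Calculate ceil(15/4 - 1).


15/4 = 3.75
3.75 - 1 = 2.75
ceil(2.75) = 3

3


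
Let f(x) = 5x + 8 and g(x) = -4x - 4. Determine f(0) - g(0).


f(0) = 8
g(0) = -4
Difference = 12

12


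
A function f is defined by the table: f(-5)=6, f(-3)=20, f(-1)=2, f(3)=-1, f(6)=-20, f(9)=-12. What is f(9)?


Reading from the table at x = 9

-12


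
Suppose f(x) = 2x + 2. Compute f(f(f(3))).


38


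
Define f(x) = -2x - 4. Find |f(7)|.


f(7) = -18
|-18| = 18

18


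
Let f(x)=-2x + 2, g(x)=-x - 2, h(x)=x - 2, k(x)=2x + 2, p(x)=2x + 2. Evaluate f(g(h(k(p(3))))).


p(3) = 8
k(8) = 18
h(18) = 16
g(16) = -18
f(-18) = 38

38


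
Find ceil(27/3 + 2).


27/3 = 9
9 + 2 = 11
ceil(11) = 11

11


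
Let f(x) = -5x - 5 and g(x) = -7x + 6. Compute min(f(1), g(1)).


f(1) = -10
g(1) = -1
min = -10

-10


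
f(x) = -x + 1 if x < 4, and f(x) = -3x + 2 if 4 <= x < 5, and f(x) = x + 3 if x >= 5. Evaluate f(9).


12


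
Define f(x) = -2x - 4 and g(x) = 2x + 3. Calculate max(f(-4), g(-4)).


f(-4) = 4
g(-4) = -5
max = 4

4


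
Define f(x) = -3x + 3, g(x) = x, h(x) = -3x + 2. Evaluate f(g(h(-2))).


h(-2) = 8
g(8) = 8
f(8) = -21

-21


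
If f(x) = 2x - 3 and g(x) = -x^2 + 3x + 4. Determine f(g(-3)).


g(-3) = -14
f(-14) = -31

-31


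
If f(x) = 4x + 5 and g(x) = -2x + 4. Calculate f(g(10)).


g(10) = -16
f(-16) = -59

-59


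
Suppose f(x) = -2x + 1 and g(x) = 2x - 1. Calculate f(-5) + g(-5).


f(-5) = 11
g(-5) = -11
Sum = 0

0


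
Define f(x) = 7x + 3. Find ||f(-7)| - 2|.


44


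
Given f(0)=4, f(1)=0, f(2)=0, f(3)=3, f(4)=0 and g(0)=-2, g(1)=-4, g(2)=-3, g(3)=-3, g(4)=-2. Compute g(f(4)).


f(4) = 0
g(0) = -2

-2


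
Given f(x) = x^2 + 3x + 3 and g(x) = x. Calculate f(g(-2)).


g(-2) = -2
f(-2) = 1*(-2)^2 + 3*(-2) + 3 = 1

1


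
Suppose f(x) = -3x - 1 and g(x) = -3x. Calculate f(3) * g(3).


90


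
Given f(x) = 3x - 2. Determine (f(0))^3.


f(0) = -2
(-2)^3 = -8

-8


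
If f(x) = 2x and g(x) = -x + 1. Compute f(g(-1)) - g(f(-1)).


f(g(-1)) = 4
g(f(-1)) = 3
Difference = 1

1


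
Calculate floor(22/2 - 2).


22/2 = 11
11 - 2 = 9
floor(9) = 9

9


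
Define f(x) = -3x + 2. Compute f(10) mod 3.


f(10) = -28
-28 mod 3 = 2

2


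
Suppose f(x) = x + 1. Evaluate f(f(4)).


f(4) = 5
f(5) = 6

6


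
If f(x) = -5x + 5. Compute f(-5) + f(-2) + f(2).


f(-5) = 30
f(-2) = 15
f(2) = -5
Sum = 40

40


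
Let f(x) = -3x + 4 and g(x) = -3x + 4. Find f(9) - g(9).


0


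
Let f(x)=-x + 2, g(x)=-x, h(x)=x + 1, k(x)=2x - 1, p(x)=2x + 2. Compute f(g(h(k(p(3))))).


18


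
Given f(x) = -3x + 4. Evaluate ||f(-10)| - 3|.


f(-10) = 34
|34| = 34
|34 - 3| = 31

31


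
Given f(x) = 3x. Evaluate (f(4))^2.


f(4) = 12
(12)^2 = 144

144


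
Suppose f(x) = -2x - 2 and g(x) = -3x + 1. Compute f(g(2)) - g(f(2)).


f(g(2)) = 8
g(f(2)) = 19
Difference = -11

-11


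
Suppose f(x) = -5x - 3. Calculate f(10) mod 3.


f(10) = -53
-53 mod 3 = 1

1


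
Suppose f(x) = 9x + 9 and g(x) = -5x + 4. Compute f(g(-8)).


g(-8) = 44
f(44) = 405

405


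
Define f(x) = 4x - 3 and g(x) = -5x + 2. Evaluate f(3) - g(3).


f(3) = 9
g(3) = -13
Difference = 22

22


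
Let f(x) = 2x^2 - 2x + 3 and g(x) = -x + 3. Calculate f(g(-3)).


63


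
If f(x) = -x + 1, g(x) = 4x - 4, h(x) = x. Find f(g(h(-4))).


h(-4) = -4
g(-4) = -20
f(-20) = 21

21


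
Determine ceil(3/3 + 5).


3/3 = 1
1 + 5 = 6
ceil(6) = 6

6


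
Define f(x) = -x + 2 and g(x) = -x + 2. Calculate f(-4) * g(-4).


36


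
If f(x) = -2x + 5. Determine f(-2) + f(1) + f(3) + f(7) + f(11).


f(-2) = 9
f(1) = 3
f(3) = -1
f(7) = -9
f(11) = -17
Sum = -15

-15


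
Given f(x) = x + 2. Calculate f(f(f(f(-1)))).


f(-1) = 1
f(1) = 3
f(3) = 5
f(5) = 7

7


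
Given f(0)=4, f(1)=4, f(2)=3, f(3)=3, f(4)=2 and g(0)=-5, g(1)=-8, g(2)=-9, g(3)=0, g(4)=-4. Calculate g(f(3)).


0


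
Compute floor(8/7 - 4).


8/7 = 1.1429
1.1429 - 4 = -2.8571
floor(-2.8571) = -3

-3


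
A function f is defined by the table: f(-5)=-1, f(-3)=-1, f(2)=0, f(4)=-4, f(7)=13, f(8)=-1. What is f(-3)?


Reading from the table at x = -3

-1


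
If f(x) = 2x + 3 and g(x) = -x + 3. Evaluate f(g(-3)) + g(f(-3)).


f(g(-3)) = 15
g(f(-3)) = 6
Sum = 21

21


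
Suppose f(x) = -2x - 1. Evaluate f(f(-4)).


f(-4) = 7
f(7) = -15

-15


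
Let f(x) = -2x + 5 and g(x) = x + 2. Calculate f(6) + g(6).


1


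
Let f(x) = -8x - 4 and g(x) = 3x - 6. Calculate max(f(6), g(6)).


f(6) = -52
g(6) = 12
max = 12

12


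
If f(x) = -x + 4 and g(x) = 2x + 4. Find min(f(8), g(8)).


f(8) = -4
g(8) = 20
min = -4

-4


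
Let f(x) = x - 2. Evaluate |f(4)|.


2


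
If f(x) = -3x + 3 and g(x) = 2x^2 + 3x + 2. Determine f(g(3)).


g(3) = 29
f(29) = -84

-84


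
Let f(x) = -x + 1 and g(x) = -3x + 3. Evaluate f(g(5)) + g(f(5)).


28


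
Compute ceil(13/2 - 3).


13/2 = 6.5
6.5 - 3 = 3.5
ceil(3.5) = 4

4


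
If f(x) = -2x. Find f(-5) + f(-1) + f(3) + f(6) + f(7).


f(-5) = 10
f(-1) = 2
f(3) = -6
f(6) = -12
f(7) = -14
Sum = -20

-20


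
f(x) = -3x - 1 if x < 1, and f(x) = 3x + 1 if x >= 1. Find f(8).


8 satisfies x >= 1
f(8) = 25

25


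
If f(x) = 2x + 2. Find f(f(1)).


f(1) = 4
f(4) = 10

10


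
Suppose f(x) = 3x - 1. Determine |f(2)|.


f(2) = 5
|5| = 5

5


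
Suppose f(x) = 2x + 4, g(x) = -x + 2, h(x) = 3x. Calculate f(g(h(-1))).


h(-1) = -3
g(-3) = 5
f(5) = 14

14


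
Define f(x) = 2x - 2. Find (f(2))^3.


f(2) = 2
(2)^3 = 8

8


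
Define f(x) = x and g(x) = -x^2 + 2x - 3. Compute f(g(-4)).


g(-4) = -27
f(-27) = -27

-27


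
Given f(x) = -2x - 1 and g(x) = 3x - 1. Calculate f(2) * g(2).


-25


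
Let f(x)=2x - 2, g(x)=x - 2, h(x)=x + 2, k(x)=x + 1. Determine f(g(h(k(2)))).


k(2) = 3
h(3) = 5
g(5) = 3
f(3) = 4

4


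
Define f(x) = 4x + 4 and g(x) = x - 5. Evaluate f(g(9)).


g(9) = 4
f(4) = 20

20


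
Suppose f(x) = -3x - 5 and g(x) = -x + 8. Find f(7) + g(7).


f(7) = -26
g(7) = 1
Sum = -25

-25


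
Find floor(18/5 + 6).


9


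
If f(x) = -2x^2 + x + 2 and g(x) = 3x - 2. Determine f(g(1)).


g(1) = 1
f(1) = (-2)*(1)^2 + 1*(1) + 2 = 1

1


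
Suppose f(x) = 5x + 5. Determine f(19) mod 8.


4


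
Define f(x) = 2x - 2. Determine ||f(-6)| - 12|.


f(-6) = -14
|-14| = 14
|14 - 12| = 2

2
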